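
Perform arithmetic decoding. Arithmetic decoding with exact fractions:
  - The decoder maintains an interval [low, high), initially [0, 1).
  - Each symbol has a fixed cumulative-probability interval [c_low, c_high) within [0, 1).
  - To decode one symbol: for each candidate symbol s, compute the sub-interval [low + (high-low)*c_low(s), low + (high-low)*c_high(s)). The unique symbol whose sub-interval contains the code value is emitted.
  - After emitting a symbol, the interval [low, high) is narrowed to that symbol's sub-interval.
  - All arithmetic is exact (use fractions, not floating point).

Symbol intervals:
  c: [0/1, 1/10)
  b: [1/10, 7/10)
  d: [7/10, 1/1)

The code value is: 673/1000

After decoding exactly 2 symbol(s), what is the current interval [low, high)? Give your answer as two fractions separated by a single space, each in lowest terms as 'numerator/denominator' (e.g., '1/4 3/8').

Answer: 13/25 7/10

Derivation:
Step 1: interval [0/1, 1/1), width = 1/1 - 0/1 = 1/1
  'c': [0/1 + 1/1*0/1, 0/1 + 1/1*1/10) = [0/1, 1/10)
  'b': [0/1 + 1/1*1/10, 0/1 + 1/1*7/10) = [1/10, 7/10) <- contains code 673/1000
  'd': [0/1 + 1/1*7/10, 0/1 + 1/1*1/1) = [7/10, 1/1)
  emit 'b', narrow to [1/10, 7/10)
Step 2: interval [1/10, 7/10), width = 7/10 - 1/10 = 3/5
  'c': [1/10 + 3/5*0/1, 1/10 + 3/5*1/10) = [1/10, 4/25)
  'b': [1/10 + 3/5*1/10, 1/10 + 3/5*7/10) = [4/25, 13/25)
  'd': [1/10 + 3/5*7/10, 1/10 + 3/5*1/1) = [13/25, 7/10) <- contains code 673/1000
  emit 'd', narrow to [13/25, 7/10)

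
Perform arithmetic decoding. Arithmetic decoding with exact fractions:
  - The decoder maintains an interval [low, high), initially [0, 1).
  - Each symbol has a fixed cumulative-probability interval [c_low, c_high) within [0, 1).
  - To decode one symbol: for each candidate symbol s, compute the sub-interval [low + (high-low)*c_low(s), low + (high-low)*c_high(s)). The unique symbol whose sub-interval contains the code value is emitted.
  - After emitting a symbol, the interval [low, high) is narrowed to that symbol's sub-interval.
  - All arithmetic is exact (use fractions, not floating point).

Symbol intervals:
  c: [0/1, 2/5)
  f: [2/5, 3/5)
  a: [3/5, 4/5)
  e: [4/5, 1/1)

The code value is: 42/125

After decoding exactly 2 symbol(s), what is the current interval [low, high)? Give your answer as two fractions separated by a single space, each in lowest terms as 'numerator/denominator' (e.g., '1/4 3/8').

Step 1: interval [0/1, 1/1), width = 1/1 - 0/1 = 1/1
  'c': [0/1 + 1/1*0/1, 0/1 + 1/1*2/5) = [0/1, 2/5) <- contains code 42/125
  'f': [0/1 + 1/1*2/5, 0/1 + 1/1*3/5) = [2/5, 3/5)
  'a': [0/1 + 1/1*3/5, 0/1 + 1/1*4/5) = [3/5, 4/5)
  'e': [0/1 + 1/1*4/5, 0/1 + 1/1*1/1) = [4/5, 1/1)
  emit 'c', narrow to [0/1, 2/5)
Step 2: interval [0/1, 2/5), width = 2/5 - 0/1 = 2/5
  'c': [0/1 + 2/5*0/1, 0/1 + 2/5*2/5) = [0/1, 4/25)
  'f': [0/1 + 2/5*2/5, 0/1 + 2/5*3/5) = [4/25, 6/25)
  'a': [0/1 + 2/5*3/5, 0/1 + 2/5*4/5) = [6/25, 8/25)
  'e': [0/1 + 2/5*4/5, 0/1 + 2/5*1/1) = [8/25, 2/5) <- contains code 42/125
  emit 'e', narrow to [8/25, 2/5)

Answer: 8/25 2/5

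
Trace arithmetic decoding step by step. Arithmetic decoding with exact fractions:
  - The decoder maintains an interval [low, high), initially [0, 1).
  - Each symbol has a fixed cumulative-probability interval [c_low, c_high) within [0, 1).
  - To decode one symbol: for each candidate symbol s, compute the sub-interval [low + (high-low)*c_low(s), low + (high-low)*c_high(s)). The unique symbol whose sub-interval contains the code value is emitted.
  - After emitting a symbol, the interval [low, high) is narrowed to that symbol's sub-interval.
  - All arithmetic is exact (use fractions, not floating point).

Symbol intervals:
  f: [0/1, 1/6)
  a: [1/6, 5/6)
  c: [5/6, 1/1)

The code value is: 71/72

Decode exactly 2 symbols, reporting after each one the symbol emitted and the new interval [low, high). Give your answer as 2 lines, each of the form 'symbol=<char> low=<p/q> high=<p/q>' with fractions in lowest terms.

Step 1: interval [0/1, 1/1), width = 1/1 - 0/1 = 1/1
  'f': [0/1 + 1/1*0/1, 0/1 + 1/1*1/6) = [0/1, 1/6)
  'a': [0/1 + 1/1*1/6, 0/1 + 1/1*5/6) = [1/6, 5/6)
  'c': [0/1 + 1/1*5/6, 0/1 + 1/1*1/1) = [5/6, 1/1) <- contains code 71/72
  emit 'c', narrow to [5/6, 1/1)
Step 2: interval [5/6, 1/1), width = 1/1 - 5/6 = 1/6
  'f': [5/6 + 1/6*0/1, 5/6 + 1/6*1/6) = [5/6, 31/36)
  'a': [5/6 + 1/6*1/6, 5/6 + 1/6*5/6) = [31/36, 35/36)
  'c': [5/6 + 1/6*5/6, 5/6 + 1/6*1/1) = [35/36, 1/1) <- contains code 71/72
  emit 'c', narrow to [35/36, 1/1)

Answer: symbol=c low=5/6 high=1/1
symbol=c low=35/36 high=1/1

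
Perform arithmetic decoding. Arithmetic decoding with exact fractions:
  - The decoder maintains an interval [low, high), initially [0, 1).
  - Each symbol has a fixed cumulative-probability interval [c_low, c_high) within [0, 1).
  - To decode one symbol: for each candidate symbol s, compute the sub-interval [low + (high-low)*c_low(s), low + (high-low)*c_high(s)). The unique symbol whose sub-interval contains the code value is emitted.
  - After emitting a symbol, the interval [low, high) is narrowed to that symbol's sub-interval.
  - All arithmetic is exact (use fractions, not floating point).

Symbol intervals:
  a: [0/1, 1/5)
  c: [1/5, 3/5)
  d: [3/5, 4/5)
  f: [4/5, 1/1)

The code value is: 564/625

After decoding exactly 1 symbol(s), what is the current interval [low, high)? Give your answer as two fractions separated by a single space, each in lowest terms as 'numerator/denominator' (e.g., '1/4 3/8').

Step 1: interval [0/1, 1/1), width = 1/1 - 0/1 = 1/1
  'a': [0/1 + 1/1*0/1, 0/1 + 1/1*1/5) = [0/1, 1/5)
  'c': [0/1 + 1/1*1/5, 0/1 + 1/1*3/5) = [1/5, 3/5)
  'd': [0/1 + 1/1*3/5, 0/1 + 1/1*4/5) = [3/5, 4/5)
  'f': [0/1 + 1/1*4/5, 0/1 + 1/1*1/1) = [4/5, 1/1) <- contains code 564/625
  emit 'f', narrow to [4/5, 1/1)

Answer: 4/5 1/1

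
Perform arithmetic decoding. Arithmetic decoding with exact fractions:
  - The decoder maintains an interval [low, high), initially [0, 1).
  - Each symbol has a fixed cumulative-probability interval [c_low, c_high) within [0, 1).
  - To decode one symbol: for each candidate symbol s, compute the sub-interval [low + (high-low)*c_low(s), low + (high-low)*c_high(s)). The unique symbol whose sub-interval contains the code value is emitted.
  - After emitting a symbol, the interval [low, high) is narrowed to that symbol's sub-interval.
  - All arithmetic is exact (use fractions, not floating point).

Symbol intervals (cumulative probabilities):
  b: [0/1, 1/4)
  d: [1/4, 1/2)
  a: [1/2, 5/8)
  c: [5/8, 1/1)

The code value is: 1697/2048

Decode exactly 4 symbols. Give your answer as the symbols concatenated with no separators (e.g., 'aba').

Answer: cadd

Derivation:
Step 1: interval [0/1, 1/1), width = 1/1 - 0/1 = 1/1
  'b': [0/1 + 1/1*0/1, 0/1 + 1/1*1/4) = [0/1, 1/4)
  'd': [0/1 + 1/1*1/4, 0/1 + 1/1*1/2) = [1/4, 1/2)
  'a': [0/1 + 1/1*1/2, 0/1 + 1/1*5/8) = [1/2, 5/8)
  'c': [0/1 + 1/1*5/8, 0/1 + 1/1*1/1) = [5/8, 1/1) <- contains code 1697/2048
  emit 'c', narrow to [5/8, 1/1)
Step 2: interval [5/8, 1/1), width = 1/1 - 5/8 = 3/8
  'b': [5/8 + 3/8*0/1, 5/8 + 3/8*1/4) = [5/8, 23/32)
  'd': [5/8 + 3/8*1/4, 5/8 + 3/8*1/2) = [23/32, 13/16)
  'a': [5/8 + 3/8*1/2, 5/8 + 3/8*5/8) = [13/16, 55/64) <- contains code 1697/2048
  'c': [5/8 + 3/8*5/8, 5/8 + 3/8*1/1) = [55/64, 1/1)
  emit 'a', narrow to [13/16, 55/64)
Step 3: interval [13/16, 55/64), width = 55/64 - 13/16 = 3/64
  'b': [13/16 + 3/64*0/1, 13/16 + 3/64*1/4) = [13/16, 211/256)
  'd': [13/16 + 3/64*1/4, 13/16 + 3/64*1/2) = [211/256, 107/128) <- contains code 1697/2048
  'a': [13/16 + 3/64*1/2, 13/16 + 3/64*5/8) = [107/128, 431/512)
  'c': [13/16 + 3/64*5/8, 13/16 + 3/64*1/1) = [431/512, 55/64)
  emit 'd', narrow to [211/256, 107/128)
Step 4: interval [211/256, 107/128), width = 107/128 - 211/256 = 3/256
  'b': [211/256 + 3/256*0/1, 211/256 + 3/256*1/4) = [211/256, 847/1024)
  'd': [211/256 + 3/256*1/4, 211/256 + 3/256*1/2) = [847/1024, 425/512) <- contains code 1697/2048
  'a': [211/256 + 3/256*1/2, 211/256 + 3/256*5/8) = [425/512, 1703/2048)
  'c': [211/256 + 3/256*5/8, 211/256 + 3/256*1/1) = [1703/2048, 107/128)
  emit 'd', narrow to [847/1024, 425/512)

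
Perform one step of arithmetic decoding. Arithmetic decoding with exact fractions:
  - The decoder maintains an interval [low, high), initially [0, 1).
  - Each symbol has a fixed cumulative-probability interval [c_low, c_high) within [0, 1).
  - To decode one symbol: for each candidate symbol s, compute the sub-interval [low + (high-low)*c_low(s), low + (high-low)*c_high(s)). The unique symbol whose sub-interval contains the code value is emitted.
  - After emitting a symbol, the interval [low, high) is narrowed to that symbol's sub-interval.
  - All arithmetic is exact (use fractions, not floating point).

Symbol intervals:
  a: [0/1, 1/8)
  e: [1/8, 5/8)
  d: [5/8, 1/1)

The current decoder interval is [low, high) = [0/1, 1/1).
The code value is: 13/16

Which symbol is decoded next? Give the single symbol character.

Interval width = high − low = 1/1 − 0/1 = 1/1
Scaled code = (code − low) / width = (13/16 − 0/1) / 1/1 = 13/16
  a: [0/1, 1/8) 
  e: [1/8, 5/8) 
  d: [5/8, 1/1) ← scaled code falls here ✓

Answer: d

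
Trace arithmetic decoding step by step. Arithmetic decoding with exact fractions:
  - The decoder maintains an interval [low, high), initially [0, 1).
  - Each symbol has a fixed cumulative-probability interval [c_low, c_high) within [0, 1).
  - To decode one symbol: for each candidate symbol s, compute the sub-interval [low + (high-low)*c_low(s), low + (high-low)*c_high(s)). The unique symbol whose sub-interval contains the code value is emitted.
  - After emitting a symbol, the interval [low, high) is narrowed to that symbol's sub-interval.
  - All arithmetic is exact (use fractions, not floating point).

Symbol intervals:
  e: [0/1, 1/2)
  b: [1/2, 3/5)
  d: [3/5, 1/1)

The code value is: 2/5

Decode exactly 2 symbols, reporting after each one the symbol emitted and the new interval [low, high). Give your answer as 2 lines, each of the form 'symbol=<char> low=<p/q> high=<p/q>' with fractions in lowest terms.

Step 1: interval [0/1, 1/1), width = 1/1 - 0/1 = 1/1
  'e': [0/1 + 1/1*0/1, 0/1 + 1/1*1/2) = [0/1, 1/2) <- contains code 2/5
  'b': [0/1 + 1/1*1/2, 0/1 + 1/1*3/5) = [1/2, 3/5)
  'd': [0/1 + 1/1*3/5, 0/1 + 1/1*1/1) = [3/5, 1/1)
  emit 'e', narrow to [0/1, 1/2)
Step 2: interval [0/1, 1/2), width = 1/2 - 0/1 = 1/2
  'e': [0/1 + 1/2*0/1, 0/1 + 1/2*1/2) = [0/1, 1/4)
  'b': [0/1 + 1/2*1/2, 0/1 + 1/2*3/5) = [1/4, 3/10)
  'd': [0/1 + 1/2*3/5, 0/1 + 1/2*1/1) = [3/10, 1/2) <- contains code 2/5
  emit 'd', narrow to [3/10, 1/2)

Answer: symbol=e low=0/1 high=1/2
symbol=d low=3/10 high=1/2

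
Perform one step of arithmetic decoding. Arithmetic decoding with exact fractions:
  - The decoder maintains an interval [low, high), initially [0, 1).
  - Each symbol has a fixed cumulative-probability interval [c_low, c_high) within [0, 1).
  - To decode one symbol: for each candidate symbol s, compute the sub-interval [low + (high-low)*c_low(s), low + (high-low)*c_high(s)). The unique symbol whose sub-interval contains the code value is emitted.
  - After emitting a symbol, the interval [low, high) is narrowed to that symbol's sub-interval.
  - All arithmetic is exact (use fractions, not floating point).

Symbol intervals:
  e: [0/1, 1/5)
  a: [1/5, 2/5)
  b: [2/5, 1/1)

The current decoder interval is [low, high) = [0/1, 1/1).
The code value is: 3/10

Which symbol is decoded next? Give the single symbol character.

Interval width = high − low = 1/1 − 0/1 = 1/1
Scaled code = (code − low) / width = (3/10 − 0/1) / 1/1 = 3/10
  e: [0/1, 1/5) 
  a: [1/5, 2/5) ← scaled code falls here ✓
  b: [2/5, 1/1) 

Answer: a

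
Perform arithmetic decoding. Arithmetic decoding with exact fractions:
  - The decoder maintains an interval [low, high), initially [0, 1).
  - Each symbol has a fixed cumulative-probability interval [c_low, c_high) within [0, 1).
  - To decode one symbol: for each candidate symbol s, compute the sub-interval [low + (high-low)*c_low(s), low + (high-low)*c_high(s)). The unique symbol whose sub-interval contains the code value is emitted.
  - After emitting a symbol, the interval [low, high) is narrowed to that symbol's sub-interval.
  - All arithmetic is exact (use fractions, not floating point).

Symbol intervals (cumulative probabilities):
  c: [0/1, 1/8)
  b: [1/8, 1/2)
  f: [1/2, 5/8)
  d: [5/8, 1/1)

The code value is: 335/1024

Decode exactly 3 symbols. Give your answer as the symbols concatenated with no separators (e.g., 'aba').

Answer: bfb

Derivation:
Step 1: interval [0/1, 1/1), width = 1/1 - 0/1 = 1/1
  'c': [0/1 + 1/1*0/1, 0/1 + 1/1*1/8) = [0/1, 1/8)
  'b': [0/1 + 1/1*1/8, 0/1 + 1/1*1/2) = [1/8, 1/2) <- contains code 335/1024
  'f': [0/1 + 1/1*1/2, 0/1 + 1/1*5/8) = [1/2, 5/8)
  'd': [0/1 + 1/1*5/8, 0/1 + 1/1*1/1) = [5/8, 1/1)
  emit 'b', narrow to [1/8, 1/2)
Step 2: interval [1/8, 1/2), width = 1/2 - 1/8 = 3/8
  'c': [1/8 + 3/8*0/1, 1/8 + 3/8*1/8) = [1/8, 11/64)
  'b': [1/8 + 3/8*1/8, 1/8 + 3/8*1/2) = [11/64, 5/16)
  'f': [1/8 + 3/8*1/2, 1/8 + 3/8*5/8) = [5/16, 23/64) <- contains code 335/1024
  'd': [1/8 + 3/8*5/8, 1/8 + 3/8*1/1) = [23/64, 1/2)
  emit 'f', narrow to [5/16, 23/64)
Step 3: interval [5/16, 23/64), width = 23/64 - 5/16 = 3/64
  'c': [5/16 + 3/64*0/1, 5/16 + 3/64*1/8) = [5/16, 163/512)
  'b': [5/16 + 3/64*1/8, 5/16 + 3/64*1/2) = [163/512, 43/128) <- contains code 335/1024
  'f': [5/16 + 3/64*1/2, 5/16 + 3/64*5/8) = [43/128, 175/512)
  'd': [5/16 + 3/64*5/8, 5/16 + 3/64*1/1) = [175/512, 23/64)
  emit 'b', narrow to [163/512, 43/128)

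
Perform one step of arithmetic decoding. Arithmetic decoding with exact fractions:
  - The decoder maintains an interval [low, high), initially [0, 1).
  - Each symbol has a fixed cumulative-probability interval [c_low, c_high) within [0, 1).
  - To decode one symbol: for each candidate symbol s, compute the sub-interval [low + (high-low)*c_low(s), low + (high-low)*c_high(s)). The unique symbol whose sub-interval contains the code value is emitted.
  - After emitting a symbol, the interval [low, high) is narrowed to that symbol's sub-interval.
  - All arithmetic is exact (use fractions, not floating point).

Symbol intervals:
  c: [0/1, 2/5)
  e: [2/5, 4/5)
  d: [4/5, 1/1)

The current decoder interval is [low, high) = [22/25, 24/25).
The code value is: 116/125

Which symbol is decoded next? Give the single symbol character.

Interval width = high − low = 24/25 − 22/25 = 2/25
Scaled code = (code − low) / width = (116/125 − 22/25) / 2/25 = 3/5
  c: [0/1, 2/5) 
  e: [2/5, 4/5) ← scaled code falls here ✓
  d: [4/5, 1/1) 

Answer: e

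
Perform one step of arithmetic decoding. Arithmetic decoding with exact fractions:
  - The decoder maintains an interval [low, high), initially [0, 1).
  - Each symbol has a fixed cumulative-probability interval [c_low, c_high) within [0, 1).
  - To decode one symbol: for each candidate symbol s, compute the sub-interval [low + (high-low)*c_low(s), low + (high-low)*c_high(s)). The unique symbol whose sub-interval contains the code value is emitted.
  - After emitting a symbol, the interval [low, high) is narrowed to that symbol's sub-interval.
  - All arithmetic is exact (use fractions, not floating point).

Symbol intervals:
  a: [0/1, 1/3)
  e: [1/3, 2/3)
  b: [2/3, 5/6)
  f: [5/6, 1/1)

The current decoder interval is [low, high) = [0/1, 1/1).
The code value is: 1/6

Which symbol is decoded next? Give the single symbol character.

Answer: a

Derivation:
Interval width = high − low = 1/1 − 0/1 = 1/1
Scaled code = (code − low) / width = (1/6 − 0/1) / 1/1 = 1/6
  a: [0/1, 1/3) ← scaled code falls here ✓
  e: [1/3, 2/3) 
  b: [2/3, 5/6) 
  f: [5/6, 1/1) 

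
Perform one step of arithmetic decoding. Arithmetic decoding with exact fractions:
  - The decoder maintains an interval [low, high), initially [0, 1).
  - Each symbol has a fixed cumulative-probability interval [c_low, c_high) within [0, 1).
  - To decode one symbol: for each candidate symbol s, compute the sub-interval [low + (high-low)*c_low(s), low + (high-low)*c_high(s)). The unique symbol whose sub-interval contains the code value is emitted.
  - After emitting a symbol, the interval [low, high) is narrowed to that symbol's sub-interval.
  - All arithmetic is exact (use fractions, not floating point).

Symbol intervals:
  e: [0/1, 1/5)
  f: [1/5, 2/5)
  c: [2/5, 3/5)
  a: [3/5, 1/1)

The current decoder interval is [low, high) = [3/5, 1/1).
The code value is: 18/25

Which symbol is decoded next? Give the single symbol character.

Interval width = high − low = 1/1 − 3/5 = 2/5
Scaled code = (code − low) / width = (18/25 − 3/5) / 2/5 = 3/10
  e: [0/1, 1/5) 
  f: [1/5, 2/5) ← scaled code falls here ✓
  c: [2/5, 3/5) 
  a: [3/5, 1/1) 

Answer: f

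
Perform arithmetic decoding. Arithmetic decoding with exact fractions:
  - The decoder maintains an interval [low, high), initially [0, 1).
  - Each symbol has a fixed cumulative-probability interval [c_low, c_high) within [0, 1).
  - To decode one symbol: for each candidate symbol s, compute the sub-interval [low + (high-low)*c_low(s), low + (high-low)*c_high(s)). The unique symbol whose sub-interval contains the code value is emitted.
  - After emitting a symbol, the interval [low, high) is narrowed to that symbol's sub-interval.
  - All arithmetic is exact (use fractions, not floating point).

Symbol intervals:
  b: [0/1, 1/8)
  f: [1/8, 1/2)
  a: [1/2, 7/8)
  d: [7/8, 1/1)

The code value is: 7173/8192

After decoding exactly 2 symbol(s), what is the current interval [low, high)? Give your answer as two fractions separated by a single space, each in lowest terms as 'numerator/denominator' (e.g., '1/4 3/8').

Step 1: interval [0/1, 1/1), width = 1/1 - 0/1 = 1/1
  'b': [0/1 + 1/1*0/1, 0/1 + 1/1*1/8) = [0/1, 1/8)
  'f': [0/1 + 1/1*1/8, 0/1 + 1/1*1/2) = [1/8, 1/2)
  'a': [0/1 + 1/1*1/2, 0/1 + 1/1*7/8) = [1/2, 7/8)
  'd': [0/1 + 1/1*7/8, 0/1 + 1/1*1/1) = [7/8, 1/1) <- contains code 7173/8192
  emit 'd', narrow to [7/8, 1/1)
Step 2: interval [7/8, 1/1), width = 1/1 - 7/8 = 1/8
  'b': [7/8 + 1/8*0/1, 7/8 + 1/8*1/8) = [7/8, 57/64) <- contains code 7173/8192
  'f': [7/8 + 1/8*1/8, 7/8 + 1/8*1/2) = [57/64, 15/16)
  'a': [7/8 + 1/8*1/2, 7/8 + 1/8*7/8) = [15/16, 63/64)
  'd': [7/8 + 1/8*7/8, 7/8 + 1/8*1/1) = [63/64, 1/1)
  emit 'b', narrow to [7/8, 57/64)

Answer: 7/8 57/64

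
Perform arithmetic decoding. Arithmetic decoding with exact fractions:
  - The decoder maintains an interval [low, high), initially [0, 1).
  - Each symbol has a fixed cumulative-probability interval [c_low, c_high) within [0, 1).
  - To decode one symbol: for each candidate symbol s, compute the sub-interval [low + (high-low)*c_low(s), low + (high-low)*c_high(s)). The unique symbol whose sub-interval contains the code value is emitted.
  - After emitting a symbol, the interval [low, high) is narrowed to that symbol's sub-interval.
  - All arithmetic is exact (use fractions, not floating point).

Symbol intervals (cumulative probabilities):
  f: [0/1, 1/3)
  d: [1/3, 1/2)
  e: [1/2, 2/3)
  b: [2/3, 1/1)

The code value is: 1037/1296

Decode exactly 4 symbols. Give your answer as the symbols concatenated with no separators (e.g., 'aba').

Step 1: interval [0/1, 1/1), width = 1/1 - 0/1 = 1/1
  'f': [0/1 + 1/1*0/1, 0/1 + 1/1*1/3) = [0/1, 1/3)
  'd': [0/1 + 1/1*1/3, 0/1 + 1/1*1/2) = [1/3, 1/2)
  'e': [0/1 + 1/1*1/2, 0/1 + 1/1*2/3) = [1/2, 2/3)
  'b': [0/1 + 1/1*2/3, 0/1 + 1/1*1/1) = [2/3, 1/1) <- contains code 1037/1296
  emit 'b', narrow to [2/3, 1/1)
Step 2: interval [2/3, 1/1), width = 1/1 - 2/3 = 1/3
  'f': [2/3 + 1/3*0/1, 2/3 + 1/3*1/3) = [2/3, 7/9)
  'd': [2/3 + 1/3*1/3, 2/3 + 1/3*1/2) = [7/9, 5/6) <- contains code 1037/1296
  'e': [2/3 + 1/3*1/2, 2/3 + 1/3*2/3) = [5/6, 8/9)
  'b': [2/3 + 1/3*2/3, 2/3 + 1/3*1/1) = [8/9, 1/1)
  emit 'd', narrow to [7/9, 5/6)
Step 3: interval [7/9, 5/6), width = 5/6 - 7/9 = 1/18
  'f': [7/9 + 1/18*0/1, 7/9 + 1/18*1/3) = [7/9, 43/54)
  'd': [7/9 + 1/18*1/3, 7/9 + 1/18*1/2) = [43/54, 29/36) <- contains code 1037/1296
  'e': [7/9 + 1/18*1/2, 7/9 + 1/18*2/3) = [29/36, 22/27)
  'b': [7/9 + 1/18*2/3, 7/9 + 1/18*1/1) = [22/27, 5/6)
  emit 'd', narrow to [43/54, 29/36)
Step 4: interval [43/54, 29/36), width = 29/36 - 43/54 = 1/108
  'f': [43/54 + 1/108*0/1, 43/54 + 1/108*1/3) = [43/54, 259/324)
  'd': [43/54 + 1/108*1/3, 43/54 + 1/108*1/2) = [259/324, 173/216) <- contains code 1037/1296
  'e': [43/54 + 1/108*1/2, 43/54 + 1/108*2/3) = [173/216, 65/81)
  'b': [43/54 + 1/108*2/3, 43/54 + 1/108*1/1) = [65/81, 29/36)
  emit 'd', narrow to [259/324, 173/216)

Answer: bddd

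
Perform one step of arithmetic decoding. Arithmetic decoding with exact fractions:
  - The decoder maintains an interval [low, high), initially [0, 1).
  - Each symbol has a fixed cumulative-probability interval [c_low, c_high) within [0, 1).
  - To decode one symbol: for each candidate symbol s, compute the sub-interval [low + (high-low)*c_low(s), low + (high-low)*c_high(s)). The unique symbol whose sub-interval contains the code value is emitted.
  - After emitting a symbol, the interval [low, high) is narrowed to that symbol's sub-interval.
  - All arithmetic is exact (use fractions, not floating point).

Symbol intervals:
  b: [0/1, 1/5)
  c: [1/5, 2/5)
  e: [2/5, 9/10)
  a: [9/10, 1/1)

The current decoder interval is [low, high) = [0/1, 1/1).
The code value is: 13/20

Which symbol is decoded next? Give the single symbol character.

Answer: e

Derivation:
Interval width = high − low = 1/1 − 0/1 = 1/1
Scaled code = (code − low) / width = (13/20 − 0/1) / 1/1 = 13/20
  b: [0/1, 1/5) 
  c: [1/5, 2/5) 
  e: [2/5, 9/10) ← scaled code falls here ✓
  a: [9/10, 1/1) 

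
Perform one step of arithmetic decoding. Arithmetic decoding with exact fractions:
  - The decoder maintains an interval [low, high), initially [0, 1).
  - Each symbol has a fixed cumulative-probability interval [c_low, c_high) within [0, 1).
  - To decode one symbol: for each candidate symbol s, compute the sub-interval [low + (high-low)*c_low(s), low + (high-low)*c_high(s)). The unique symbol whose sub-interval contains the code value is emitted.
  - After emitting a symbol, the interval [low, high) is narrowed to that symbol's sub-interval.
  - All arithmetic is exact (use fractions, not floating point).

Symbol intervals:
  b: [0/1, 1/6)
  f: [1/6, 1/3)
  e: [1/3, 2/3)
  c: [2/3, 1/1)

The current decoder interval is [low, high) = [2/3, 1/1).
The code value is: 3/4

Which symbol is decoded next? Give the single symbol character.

Interval width = high − low = 1/1 − 2/3 = 1/3
Scaled code = (code − low) / width = (3/4 − 2/3) / 1/3 = 1/4
  b: [0/1, 1/6) 
  f: [1/6, 1/3) ← scaled code falls here ✓
  e: [1/3, 2/3) 
  c: [2/3, 1/1) 

Answer: f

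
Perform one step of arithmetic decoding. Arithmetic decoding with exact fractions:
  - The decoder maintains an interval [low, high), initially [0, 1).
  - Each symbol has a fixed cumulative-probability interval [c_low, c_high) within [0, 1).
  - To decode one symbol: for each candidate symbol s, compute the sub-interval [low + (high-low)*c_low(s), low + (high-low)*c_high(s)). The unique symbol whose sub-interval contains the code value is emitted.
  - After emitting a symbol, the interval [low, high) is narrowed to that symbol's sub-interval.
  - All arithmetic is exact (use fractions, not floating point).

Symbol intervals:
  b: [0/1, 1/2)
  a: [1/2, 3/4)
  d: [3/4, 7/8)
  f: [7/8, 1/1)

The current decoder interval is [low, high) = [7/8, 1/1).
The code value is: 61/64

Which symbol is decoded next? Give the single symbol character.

Answer: a

Derivation:
Interval width = high − low = 1/1 − 7/8 = 1/8
Scaled code = (code − low) / width = (61/64 − 7/8) / 1/8 = 5/8
  b: [0/1, 1/2) 
  a: [1/2, 3/4) ← scaled code falls here ✓
  d: [3/4, 7/8) 
  f: [7/8, 1/1) 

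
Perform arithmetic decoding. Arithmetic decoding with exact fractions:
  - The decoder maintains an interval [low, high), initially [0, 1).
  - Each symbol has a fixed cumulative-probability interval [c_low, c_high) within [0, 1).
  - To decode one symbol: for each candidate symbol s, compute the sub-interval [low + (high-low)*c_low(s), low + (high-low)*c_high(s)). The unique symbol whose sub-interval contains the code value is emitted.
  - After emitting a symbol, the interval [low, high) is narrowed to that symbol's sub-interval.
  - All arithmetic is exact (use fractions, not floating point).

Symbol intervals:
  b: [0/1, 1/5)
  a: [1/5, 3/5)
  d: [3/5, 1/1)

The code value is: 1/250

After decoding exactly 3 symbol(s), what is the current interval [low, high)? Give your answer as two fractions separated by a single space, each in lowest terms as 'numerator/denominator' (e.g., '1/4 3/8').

Step 1: interval [0/1, 1/1), width = 1/1 - 0/1 = 1/1
  'b': [0/1 + 1/1*0/1, 0/1 + 1/1*1/5) = [0/1, 1/5) <- contains code 1/250
  'a': [0/1 + 1/1*1/5, 0/1 + 1/1*3/5) = [1/5, 3/5)
  'd': [0/1 + 1/1*3/5, 0/1 + 1/1*1/1) = [3/5, 1/1)
  emit 'b', narrow to [0/1, 1/5)
Step 2: interval [0/1, 1/5), width = 1/5 - 0/1 = 1/5
  'b': [0/1 + 1/5*0/1, 0/1 + 1/5*1/5) = [0/1, 1/25) <- contains code 1/250
  'a': [0/1 + 1/5*1/5, 0/1 + 1/5*3/5) = [1/25, 3/25)
  'd': [0/1 + 1/5*3/5, 0/1 + 1/5*1/1) = [3/25, 1/5)
  emit 'b', narrow to [0/1, 1/25)
Step 3: interval [0/1, 1/25), width = 1/25 - 0/1 = 1/25
  'b': [0/1 + 1/25*0/1, 0/1 + 1/25*1/5) = [0/1, 1/125) <- contains code 1/250
  'a': [0/1 + 1/25*1/5, 0/1 + 1/25*3/5) = [1/125, 3/125)
  'd': [0/1 + 1/25*3/5, 0/1 + 1/25*1/1) = [3/125, 1/25)
  emit 'b', narrow to [0/1, 1/125)

Answer: 0/1 1/125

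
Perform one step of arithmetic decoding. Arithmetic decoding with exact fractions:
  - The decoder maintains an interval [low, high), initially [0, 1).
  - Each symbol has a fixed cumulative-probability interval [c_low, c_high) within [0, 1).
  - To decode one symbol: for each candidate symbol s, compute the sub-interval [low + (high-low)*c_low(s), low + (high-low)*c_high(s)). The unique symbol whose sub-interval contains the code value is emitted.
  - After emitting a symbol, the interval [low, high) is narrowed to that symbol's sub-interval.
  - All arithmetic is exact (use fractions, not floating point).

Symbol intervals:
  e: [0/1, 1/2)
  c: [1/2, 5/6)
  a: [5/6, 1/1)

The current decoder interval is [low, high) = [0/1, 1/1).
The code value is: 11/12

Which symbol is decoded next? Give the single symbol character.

Interval width = high − low = 1/1 − 0/1 = 1/1
Scaled code = (code − low) / width = (11/12 − 0/1) / 1/1 = 11/12
  e: [0/1, 1/2) 
  c: [1/2, 5/6) 
  a: [5/6, 1/1) ← scaled code falls here ✓

Answer: a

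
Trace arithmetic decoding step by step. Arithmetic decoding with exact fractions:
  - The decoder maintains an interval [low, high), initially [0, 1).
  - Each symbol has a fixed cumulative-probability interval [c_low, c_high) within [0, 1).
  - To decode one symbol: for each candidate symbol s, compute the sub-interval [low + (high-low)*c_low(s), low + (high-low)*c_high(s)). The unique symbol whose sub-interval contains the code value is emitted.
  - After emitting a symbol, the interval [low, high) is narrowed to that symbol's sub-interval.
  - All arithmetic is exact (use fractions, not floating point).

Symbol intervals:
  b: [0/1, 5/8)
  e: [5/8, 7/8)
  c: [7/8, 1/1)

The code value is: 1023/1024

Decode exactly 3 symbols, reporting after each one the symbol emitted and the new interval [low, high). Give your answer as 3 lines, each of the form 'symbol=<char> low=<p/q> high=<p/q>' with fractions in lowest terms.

Answer: symbol=c low=7/8 high=1/1
symbol=c low=63/64 high=1/1
symbol=c low=511/512 high=1/1

Derivation:
Step 1: interval [0/1, 1/1), width = 1/1 - 0/1 = 1/1
  'b': [0/1 + 1/1*0/1, 0/1 + 1/1*5/8) = [0/1, 5/8)
  'e': [0/1 + 1/1*5/8, 0/1 + 1/1*7/8) = [5/8, 7/8)
  'c': [0/1 + 1/1*7/8, 0/1 + 1/1*1/1) = [7/8, 1/1) <- contains code 1023/1024
  emit 'c', narrow to [7/8, 1/1)
Step 2: interval [7/8, 1/1), width = 1/1 - 7/8 = 1/8
  'b': [7/8 + 1/8*0/1, 7/8 + 1/8*5/8) = [7/8, 61/64)
  'e': [7/8 + 1/8*5/8, 7/8 + 1/8*7/8) = [61/64, 63/64)
  'c': [7/8 + 1/8*7/8, 7/8 + 1/8*1/1) = [63/64, 1/1) <- contains code 1023/1024
  emit 'c', narrow to [63/64, 1/1)
Step 3: interval [63/64, 1/1), width = 1/1 - 63/64 = 1/64
  'b': [63/64 + 1/64*0/1, 63/64 + 1/64*5/8) = [63/64, 509/512)
  'e': [63/64 + 1/64*5/8, 63/64 + 1/64*7/8) = [509/512, 511/512)
  'c': [63/64 + 1/64*7/8, 63/64 + 1/64*1/1) = [511/512, 1/1) <- contains code 1023/1024
  emit 'c', narrow to [511/512, 1/1)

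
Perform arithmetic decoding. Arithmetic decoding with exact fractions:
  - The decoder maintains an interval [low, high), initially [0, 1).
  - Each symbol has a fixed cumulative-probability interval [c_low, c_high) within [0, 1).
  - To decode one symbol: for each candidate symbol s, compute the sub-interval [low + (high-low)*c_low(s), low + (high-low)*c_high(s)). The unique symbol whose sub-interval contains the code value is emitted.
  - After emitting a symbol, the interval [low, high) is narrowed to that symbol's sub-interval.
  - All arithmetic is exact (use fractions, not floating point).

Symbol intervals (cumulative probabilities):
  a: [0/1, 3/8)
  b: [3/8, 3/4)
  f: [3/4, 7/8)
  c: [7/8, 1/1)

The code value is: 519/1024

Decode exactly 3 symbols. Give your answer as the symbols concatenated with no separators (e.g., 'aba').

Step 1: interval [0/1, 1/1), width = 1/1 - 0/1 = 1/1
  'a': [0/1 + 1/1*0/1, 0/1 + 1/1*3/8) = [0/1, 3/8)
  'b': [0/1 + 1/1*3/8, 0/1 + 1/1*3/4) = [3/8, 3/4) <- contains code 519/1024
  'f': [0/1 + 1/1*3/4, 0/1 + 1/1*7/8) = [3/4, 7/8)
  'c': [0/1 + 1/1*7/8, 0/1 + 1/1*1/1) = [7/8, 1/1)
  emit 'b', narrow to [3/8, 3/4)
Step 2: interval [3/8, 3/4), width = 3/4 - 3/8 = 3/8
  'a': [3/8 + 3/8*0/1, 3/8 + 3/8*3/8) = [3/8, 33/64) <- contains code 519/1024
  'b': [3/8 + 3/8*3/8, 3/8 + 3/8*3/4) = [33/64, 21/32)
  'f': [3/8 + 3/8*3/4, 3/8 + 3/8*7/8) = [21/32, 45/64)
  'c': [3/8 + 3/8*7/8, 3/8 + 3/8*1/1) = [45/64, 3/4)
  emit 'a', narrow to [3/8, 33/64)
Step 3: interval [3/8, 33/64), width = 33/64 - 3/8 = 9/64
  'a': [3/8 + 9/64*0/1, 3/8 + 9/64*3/8) = [3/8, 219/512)
  'b': [3/8 + 9/64*3/8, 3/8 + 9/64*3/4) = [219/512, 123/256)
  'f': [3/8 + 9/64*3/4, 3/8 + 9/64*7/8) = [123/256, 255/512)
  'c': [3/8 + 9/64*7/8, 3/8 + 9/64*1/1) = [255/512, 33/64) <- contains code 519/1024
  emit 'c', narrow to [255/512, 33/64)

Answer: bac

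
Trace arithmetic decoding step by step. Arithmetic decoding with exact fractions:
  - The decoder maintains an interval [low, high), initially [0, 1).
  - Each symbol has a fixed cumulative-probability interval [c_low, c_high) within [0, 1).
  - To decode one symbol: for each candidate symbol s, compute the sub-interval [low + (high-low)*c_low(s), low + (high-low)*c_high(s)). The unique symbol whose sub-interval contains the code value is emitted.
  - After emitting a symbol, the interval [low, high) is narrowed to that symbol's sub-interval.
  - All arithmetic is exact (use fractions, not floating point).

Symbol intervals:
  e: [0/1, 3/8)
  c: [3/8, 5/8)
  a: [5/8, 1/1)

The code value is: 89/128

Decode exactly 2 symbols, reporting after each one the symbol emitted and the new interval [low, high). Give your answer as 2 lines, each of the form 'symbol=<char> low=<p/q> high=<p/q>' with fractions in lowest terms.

Step 1: interval [0/1, 1/1), width = 1/1 - 0/1 = 1/1
  'e': [0/1 + 1/1*0/1, 0/1 + 1/1*3/8) = [0/1, 3/8)
  'c': [0/1 + 1/1*3/8, 0/1 + 1/1*5/8) = [3/8, 5/8)
  'a': [0/1 + 1/1*5/8, 0/1 + 1/1*1/1) = [5/8, 1/1) <- contains code 89/128
  emit 'a', narrow to [5/8, 1/1)
Step 2: interval [5/8, 1/1), width = 1/1 - 5/8 = 3/8
  'e': [5/8 + 3/8*0/1, 5/8 + 3/8*3/8) = [5/8, 49/64) <- contains code 89/128
  'c': [5/8 + 3/8*3/8, 5/8 + 3/8*5/8) = [49/64, 55/64)
  'a': [5/8 + 3/8*5/8, 5/8 + 3/8*1/1) = [55/64, 1/1)
  emit 'e', narrow to [5/8, 49/64)

Answer: symbol=a low=5/8 high=1/1
symbol=e low=5/8 high=49/64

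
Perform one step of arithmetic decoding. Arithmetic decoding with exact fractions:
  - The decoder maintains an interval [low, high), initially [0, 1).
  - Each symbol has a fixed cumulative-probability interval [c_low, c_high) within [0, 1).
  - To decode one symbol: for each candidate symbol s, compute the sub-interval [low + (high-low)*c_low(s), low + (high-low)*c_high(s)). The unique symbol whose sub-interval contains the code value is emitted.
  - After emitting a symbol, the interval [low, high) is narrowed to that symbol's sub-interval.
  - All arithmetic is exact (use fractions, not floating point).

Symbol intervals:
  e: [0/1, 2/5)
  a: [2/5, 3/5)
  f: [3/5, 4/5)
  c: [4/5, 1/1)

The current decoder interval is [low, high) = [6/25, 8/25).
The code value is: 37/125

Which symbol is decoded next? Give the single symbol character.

Answer: f

Derivation:
Interval width = high − low = 8/25 − 6/25 = 2/25
Scaled code = (code − low) / width = (37/125 − 6/25) / 2/25 = 7/10
  e: [0/1, 2/5) 
  a: [2/5, 3/5) 
  f: [3/5, 4/5) ← scaled code falls here ✓
  c: [4/5, 1/1) 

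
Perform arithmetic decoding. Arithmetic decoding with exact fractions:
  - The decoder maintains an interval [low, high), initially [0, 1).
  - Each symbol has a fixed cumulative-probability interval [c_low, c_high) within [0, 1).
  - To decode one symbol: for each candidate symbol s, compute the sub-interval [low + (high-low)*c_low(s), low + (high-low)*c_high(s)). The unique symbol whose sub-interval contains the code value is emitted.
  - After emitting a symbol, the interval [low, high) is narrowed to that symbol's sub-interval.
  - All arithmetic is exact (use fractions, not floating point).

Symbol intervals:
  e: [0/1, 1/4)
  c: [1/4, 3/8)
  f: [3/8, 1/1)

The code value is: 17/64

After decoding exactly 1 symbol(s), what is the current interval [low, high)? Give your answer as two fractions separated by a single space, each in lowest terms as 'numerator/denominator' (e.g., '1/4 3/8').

Answer: 1/4 3/8

Derivation:
Step 1: interval [0/1, 1/1), width = 1/1 - 0/1 = 1/1
  'e': [0/1 + 1/1*0/1, 0/1 + 1/1*1/4) = [0/1, 1/4)
  'c': [0/1 + 1/1*1/4, 0/1 + 1/1*3/8) = [1/4, 3/8) <- contains code 17/64
  'f': [0/1 + 1/1*3/8, 0/1 + 1/1*1/1) = [3/8, 1/1)
  emit 'c', narrow to [1/4, 3/8)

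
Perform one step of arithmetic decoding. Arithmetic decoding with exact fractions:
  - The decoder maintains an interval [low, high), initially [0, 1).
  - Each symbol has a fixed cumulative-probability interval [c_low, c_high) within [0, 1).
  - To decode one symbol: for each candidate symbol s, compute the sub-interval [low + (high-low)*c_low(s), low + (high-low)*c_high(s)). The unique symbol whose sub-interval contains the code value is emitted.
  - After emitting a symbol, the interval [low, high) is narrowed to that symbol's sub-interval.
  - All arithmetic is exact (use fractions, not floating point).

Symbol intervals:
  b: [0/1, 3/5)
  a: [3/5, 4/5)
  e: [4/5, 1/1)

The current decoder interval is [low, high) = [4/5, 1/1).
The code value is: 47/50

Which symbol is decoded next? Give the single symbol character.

Answer: a

Derivation:
Interval width = high − low = 1/1 − 4/5 = 1/5
Scaled code = (code − low) / width = (47/50 − 4/5) / 1/5 = 7/10
  b: [0/1, 3/5) 
  a: [3/5, 4/5) ← scaled code falls here ✓
  e: [4/5, 1/1) 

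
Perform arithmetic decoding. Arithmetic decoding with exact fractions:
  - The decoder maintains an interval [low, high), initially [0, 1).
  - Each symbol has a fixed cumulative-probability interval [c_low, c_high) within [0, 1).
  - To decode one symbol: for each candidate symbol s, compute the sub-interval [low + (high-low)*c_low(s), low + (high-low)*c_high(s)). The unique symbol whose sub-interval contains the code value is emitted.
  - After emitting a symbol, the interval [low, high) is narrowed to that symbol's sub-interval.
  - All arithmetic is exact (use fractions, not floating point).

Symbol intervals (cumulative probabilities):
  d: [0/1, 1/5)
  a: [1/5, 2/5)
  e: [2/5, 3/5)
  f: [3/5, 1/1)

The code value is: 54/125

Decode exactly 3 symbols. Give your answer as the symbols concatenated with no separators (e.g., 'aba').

Step 1: interval [0/1, 1/1), width = 1/1 - 0/1 = 1/1
  'd': [0/1 + 1/1*0/1, 0/1 + 1/1*1/5) = [0/1, 1/5)
  'a': [0/1 + 1/1*1/5, 0/1 + 1/1*2/5) = [1/5, 2/5)
  'e': [0/1 + 1/1*2/5, 0/1 + 1/1*3/5) = [2/5, 3/5) <- contains code 54/125
  'f': [0/1 + 1/1*3/5, 0/1 + 1/1*1/1) = [3/5, 1/1)
  emit 'e', narrow to [2/5, 3/5)
Step 2: interval [2/5, 3/5), width = 3/5 - 2/5 = 1/5
  'd': [2/5 + 1/5*0/1, 2/5 + 1/5*1/5) = [2/5, 11/25) <- contains code 54/125
  'a': [2/5 + 1/5*1/5, 2/5 + 1/5*2/5) = [11/25, 12/25)
  'e': [2/5 + 1/5*2/5, 2/5 + 1/5*3/5) = [12/25, 13/25)
  'f': [2/5 + 1/5*3/5, 2/5 + 1/5*1/1) = [13/25, 3/5)
  emit 'd', narrow to [2/5, 11/25)
Step 3: interval [2/5, 11/25), width = 11/25 - 2/5 = 1/25
  'd': [2/5 + 1/25*0/1, 2/5 + 1/25*1/5) = [2/5, 51/125)
  'a': [2/5 + 1/25*1/5, 2/5 + 1/25*2/5) = [51/125, 52/125)
  'e': [2/5 + 1/25*2/5, 2/5 + 1/25*3/5) = [52/125, 53/125)
  'f': [2/5 + 1/25*3/5, 2/5 + 1/25*1/1) = [53/125, 11/25) <- contains code 54/125
  emit 'f', narrow to [53/125, 11/25)

Answer: edf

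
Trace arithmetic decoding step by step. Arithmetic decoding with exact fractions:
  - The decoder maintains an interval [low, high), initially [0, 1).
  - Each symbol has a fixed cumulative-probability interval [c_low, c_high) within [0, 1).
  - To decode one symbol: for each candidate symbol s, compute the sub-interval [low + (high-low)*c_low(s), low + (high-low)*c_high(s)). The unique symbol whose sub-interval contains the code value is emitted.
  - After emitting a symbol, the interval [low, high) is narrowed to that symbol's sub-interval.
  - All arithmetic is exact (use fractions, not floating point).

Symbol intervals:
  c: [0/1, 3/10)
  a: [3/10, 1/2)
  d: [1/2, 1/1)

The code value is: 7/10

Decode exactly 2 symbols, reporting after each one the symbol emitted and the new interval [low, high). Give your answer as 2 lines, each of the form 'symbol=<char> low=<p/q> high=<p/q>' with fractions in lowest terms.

Step 1: interval [0/1, 1/1), width = 1/1 - 0/1 = 1/1
  'c': [0/1 + 1/1*0/1, 0/1 + 1/1*3/10) = [0/1, 3/10)
  'a': [0/1 + 1/1*3/10, 0/1 + 1/1*1/2) = [3/10, 1/2)
  'd': [0/1 + 1/1*1/2, 0/1 + 1/1*1/1) = [1/2, 1/1) <- contains code 7/10
  emit 'd', narrow to [1/2, 1/1)
Step 2: interval [1/2, 1/1), width = 1/1 - 1/2 = 1/2
  'c': [1/2 + 1/2*0/1, 1/2 + 1/2*3/10) = [1/2, 13/20)
  'a': [1/2 + 1/2*3/10, 1/2 + 1/2*1/2) = [13/20, 3/4) <- contains code 7/10
  'd': [1/2 + 1/2*1/2, 1/2 + 1/2*1/1) = [3/4, 1/1)
  emit 'a', narrow to [13/20, 3/4)

Answer: symbol=d low=1/2 high=1/1
symbol=a low=13/20 high=3/4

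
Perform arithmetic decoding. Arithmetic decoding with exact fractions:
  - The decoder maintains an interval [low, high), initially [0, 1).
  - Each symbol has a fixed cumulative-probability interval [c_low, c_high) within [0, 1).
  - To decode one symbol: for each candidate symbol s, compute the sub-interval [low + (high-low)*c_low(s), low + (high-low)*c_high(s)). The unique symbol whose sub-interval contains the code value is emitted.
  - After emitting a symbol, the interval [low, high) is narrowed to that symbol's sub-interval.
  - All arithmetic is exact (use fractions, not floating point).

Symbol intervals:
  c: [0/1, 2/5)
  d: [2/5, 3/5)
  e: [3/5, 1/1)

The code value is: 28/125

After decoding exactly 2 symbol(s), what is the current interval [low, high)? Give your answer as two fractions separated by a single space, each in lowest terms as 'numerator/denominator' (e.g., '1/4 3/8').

Answer: 4/25 6/25

Derivation:
Step 1: interval [0/1, 1/1), width = 1/1 - 0/1 = 1/1
  'c': [0/1 + 1/1*0/1, 0/1 + 1/1*2/5) = [0/1, 2/5) <- contains code 28/125
  'd': [0/1 + 1/1*2/5, 0/1 + 1/1*3/5) = [2/5, 3/5)
  'e': [0/1 + 1/1*3/5, 0/1 + 1/1*1/1) = [3/5, 1/1)
  emit 'c', narrow to [0/1, 2/5)
Step 2: interval [0/1, 2/5), width = 2/5 - 0/1 = 2/5
  'c': [0/1 + 2/5*0/1, 0/1 + 2/5*2/5) = [0/1, 4/25)
  'd': [0/1 + 2/5*2/5, 0/1 + 2/5*3/5) = [4/25, 6/25) <- contains code 28/125
  'e': [0/1 + 2/5*3/5, 0/1 + 2/5*1/1) = [6/25, 2/5)
  emit 'd', narrow to [4/25, 6/25)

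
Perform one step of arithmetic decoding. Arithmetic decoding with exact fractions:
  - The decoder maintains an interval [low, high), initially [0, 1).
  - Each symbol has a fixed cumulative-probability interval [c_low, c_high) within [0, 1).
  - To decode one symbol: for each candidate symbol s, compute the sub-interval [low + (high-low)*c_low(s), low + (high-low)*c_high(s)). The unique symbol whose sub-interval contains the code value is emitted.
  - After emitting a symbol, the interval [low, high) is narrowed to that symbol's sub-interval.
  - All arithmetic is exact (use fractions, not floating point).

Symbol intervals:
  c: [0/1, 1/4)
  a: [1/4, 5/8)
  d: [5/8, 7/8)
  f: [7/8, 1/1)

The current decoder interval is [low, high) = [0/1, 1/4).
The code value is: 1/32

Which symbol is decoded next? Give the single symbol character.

Interval width = high − low = 1/4 − 0/1 = 1/4
Scaled code = (code − low) / width = (1/32 − 0/1) / 1/4 = 1/8
  c: [0/1, 1/4) ← scaled code falls here ✓
  a: [1/4, 5/8) 
  d: [5/8, 7/8) 
  f: [7/8, 1/1) 

Answer: c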